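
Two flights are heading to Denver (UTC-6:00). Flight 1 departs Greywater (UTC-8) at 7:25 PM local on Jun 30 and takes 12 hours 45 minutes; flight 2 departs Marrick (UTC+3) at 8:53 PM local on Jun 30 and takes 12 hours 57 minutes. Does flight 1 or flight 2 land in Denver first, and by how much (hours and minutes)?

the second, by 9 hours 20 minutes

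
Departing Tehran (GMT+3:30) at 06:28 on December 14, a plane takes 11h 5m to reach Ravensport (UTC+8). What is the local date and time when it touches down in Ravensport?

22:03 on December 14

Ravensport is 4:30 ahead of Tehran.
After 11 hours and 5 minutes it is 17:33 in Tehran.
Shift by the zone difference: 17:33 + 4:30 = 22:03 on Dec 14 in Ravensport.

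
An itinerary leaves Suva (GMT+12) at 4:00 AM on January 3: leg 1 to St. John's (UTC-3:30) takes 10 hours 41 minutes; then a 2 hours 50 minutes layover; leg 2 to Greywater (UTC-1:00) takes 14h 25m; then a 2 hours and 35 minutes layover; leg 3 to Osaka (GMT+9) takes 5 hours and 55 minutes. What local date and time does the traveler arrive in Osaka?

1:26 PM on January 4

Convert departure to UTC: 4:00 AM − 12:00 = 4:00 PM UTC on Jan 2.
Add 10 hours and 41 minutes leg 1 → 2:41 AM UTC (Jan 3).
Add 2 hours and 50 minutes layover in St. John's → 5:31 AM UTC.
Add 14 hours 25 minutes leg 2 → 7:56 PM UTC.
Add 2 hours and 35 minutes layover in Greywater → 10:31 PM UTC.
Add 5 hours and 55 minutes leg 3 → 4:26 AM UTC (Jan 4).
Osaka is UTC+9:00, so local arrival = 4:26 AM + 9:00 = 1:26 PM on Jan 4.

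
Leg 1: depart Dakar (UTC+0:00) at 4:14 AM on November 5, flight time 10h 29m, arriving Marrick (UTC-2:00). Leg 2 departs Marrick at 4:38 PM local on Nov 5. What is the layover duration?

Dakar is at UTC+0, so departure is already 4:14 AM UTC on Nov 5.
Add 10 hours and 29 minutes flight time → 2:43 PM UTC.
Marrick is UTC−2:00, so local arrival = 2:43 PM − 2:00 = 12:43 PM on Nov 5.
Layover = 4:38 PM − 12:43 PM = 3 hours 55 minutes.

3 hours 55 minutes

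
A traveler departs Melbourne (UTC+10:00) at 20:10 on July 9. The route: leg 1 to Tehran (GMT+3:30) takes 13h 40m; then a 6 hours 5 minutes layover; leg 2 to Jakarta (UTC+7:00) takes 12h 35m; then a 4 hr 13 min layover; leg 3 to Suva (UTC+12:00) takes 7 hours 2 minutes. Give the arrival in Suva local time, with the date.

Convert departure to UTC: 20:10 − 10:00 = 10:10 UTC on Jul 9.
Add 13 hours 40 minutes leg 1 → 23:50 UTC.
Add 6 hours and 5 minutes layover in Tehran → 05:55 UTC (Jul 10).
Add 12 hours 35 minutes leg 2 → 18:30 UTC.
Add 4 hours 13 minutes layover in Jakarta → 22:43 UTC.
Add 7 hours and 2 minutes leg 3 → 05:45 UTC (Jul 11).
Suva is UTC+12:00, so local arrival = 05:45 + 12:00 = 17:45 on Jul 11.

17:45 on July 11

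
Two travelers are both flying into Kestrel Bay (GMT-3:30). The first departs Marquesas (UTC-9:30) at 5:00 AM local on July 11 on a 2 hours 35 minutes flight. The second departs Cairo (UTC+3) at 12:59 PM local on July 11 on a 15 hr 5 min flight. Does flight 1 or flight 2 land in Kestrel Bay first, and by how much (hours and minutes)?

Flight 1 in UTC: 5:00 AM + 9:30 = 2:30 PM on Jul 11.
+2 hours and 35 minutes → arrive 5:05 PM UTC on Jul 11.
Flight 2 in UTC: 12:59 PM − 3:00 = 9:59 AM on Jul 11.
+15 hours 5 minutes → arrive 1:04 AM UTC on Jul 12.
Flight 1 lands earlier by 7 hours 59 minutes.

the first, by 7 hours 59 minutes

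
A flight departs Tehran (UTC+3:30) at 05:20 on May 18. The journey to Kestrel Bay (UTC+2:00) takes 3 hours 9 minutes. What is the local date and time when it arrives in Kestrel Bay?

06:59 on May 18

Convert departure to UTC: 05:20 − 3:30 = 01:50 UTC on May 18.
Add 3 hours 9 minutes travel time → 04:59 UTC.
Kestrel Bay is UTC+2:00, so local arrival = 04:59 + 2:00 = 06:59 on May 18.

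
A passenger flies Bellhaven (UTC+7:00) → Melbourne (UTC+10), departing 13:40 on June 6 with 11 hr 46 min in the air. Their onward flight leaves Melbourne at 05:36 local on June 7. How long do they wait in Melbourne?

1 hour 10 minutes

Convert departure to UTC: 13:40 − 7:00 = 06:40 UTC on Jun 6.
Add 11 hours and 46 minutes flight time → 18:26 UTC.
Melbourne is UTC+10:00, so local arrival = 18:26 + 10:00 = 04:26 on Jun 7.
Layover = 05:36 − 04:26 = 1 hour 10 minutes.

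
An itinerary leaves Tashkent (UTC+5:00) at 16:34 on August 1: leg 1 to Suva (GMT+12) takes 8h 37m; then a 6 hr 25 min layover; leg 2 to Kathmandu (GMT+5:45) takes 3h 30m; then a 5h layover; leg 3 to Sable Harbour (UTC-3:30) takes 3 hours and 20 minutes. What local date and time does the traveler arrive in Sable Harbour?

Convert departure to UTC: 16:34 − 5:00 = 11:34 UTC on Aug 1.
Add 8 hours 37 minutes leg 1 → 20:11 UTC.
Add 6 hours 25 minutes layover in Suva → 02:36 UTC (Aug 2).
Add 3 hours 30 minutes leg 2 → 06:06 UTC.
Add 5 hours layover in Kathmandu → 11:06 UTC.
Add 3 hours 20 minutes leg 3 → 14:26 UTC.
Sable Harbour is UTC−3:30, so local arrival = 14:26 − 3:30 = 10:56 on Aug 2.

10:56 on August 2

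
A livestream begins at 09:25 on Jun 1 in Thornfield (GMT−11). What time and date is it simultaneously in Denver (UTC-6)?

14:25 on June 1

In UTC: 09:25 + 11:00 = 20:25 on Jun 1.
Denver is UTC−6:00: 20:25 − 6:00 = 14:25 on Jun 1.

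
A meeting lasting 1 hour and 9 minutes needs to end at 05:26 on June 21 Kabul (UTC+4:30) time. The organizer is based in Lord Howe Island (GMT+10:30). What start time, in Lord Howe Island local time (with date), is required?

Target end time in UTC: 05:26 − 4:30 = 00:56 on Jun 21.
Subtract 1 hour and 9 minutes → start 23:47 UTC on Jun 20.
Lord Howe Island is UTC+10:30: 23:47 + 10:30 = 10:17 on Jun 21.

10:17 on Jun 21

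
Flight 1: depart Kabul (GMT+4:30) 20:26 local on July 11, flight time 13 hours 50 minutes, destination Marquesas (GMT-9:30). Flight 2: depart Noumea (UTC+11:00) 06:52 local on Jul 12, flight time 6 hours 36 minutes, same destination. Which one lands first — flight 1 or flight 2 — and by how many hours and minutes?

the second, by 3 hours 18 minutes

Flight 1 in UTC: 20:26 − 4:30 = 15:56 on Jul 11.
+13 hours and 50 minutes → arrive 05:46 UTC on Jul 12.
Flight 2 in UTC: 06:52 − 11:00 = 19:52 on Jul 11.
+6 hours 36 minutes → arrive 02:28 UTC on Jul 12.
Flight 2 lands earlier by 3 hours 18 minutes.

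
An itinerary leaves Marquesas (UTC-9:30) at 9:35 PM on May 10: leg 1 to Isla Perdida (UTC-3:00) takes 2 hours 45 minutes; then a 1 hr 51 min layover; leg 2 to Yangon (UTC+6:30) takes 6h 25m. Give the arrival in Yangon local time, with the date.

Convert departure to UTC: 9:35 PM + 9:30 = 7:05 AM UTC on May 11.
Add 2 hours and 45 minutes leg 1 → 9:50 AM UTC.
Add 1 hour 51 minutes layover in Isla Perdida → 11:41 AM UTC.
Add 6 hours 25 minutes leg 2 → 6:06 PM UTC.
Yangon is UTC+6:30, so local arrival = 6:06 PM + 6:30 = 12:36 AM on May 12.

12:36 AM on May 12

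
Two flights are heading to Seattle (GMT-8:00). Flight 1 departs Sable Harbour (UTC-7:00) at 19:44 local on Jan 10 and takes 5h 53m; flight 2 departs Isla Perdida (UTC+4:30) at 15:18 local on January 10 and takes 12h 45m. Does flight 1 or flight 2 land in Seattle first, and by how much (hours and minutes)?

Flight 1 in UTC: 19:44 + 7:00 = 02:44 on Jan 11.
+5 hours and 53 minutes → arrive 08:37 UTC on Jan 11.
Flight 2 in UTC: 15:18 − 4:30 = 10:48 on Jan 10.
+12 hours and 45 minutes → arrive 23:33 UTC on Jan 10.
Flight 2 lands earlier by 9 hours 4 minutes.

the second, by 9 hours 4 minutes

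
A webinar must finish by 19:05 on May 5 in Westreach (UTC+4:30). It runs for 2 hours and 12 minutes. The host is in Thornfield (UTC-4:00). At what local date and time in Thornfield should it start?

08:23 on May 5

Target end time in UTC: 19:05 − 4:30 = 14:35 on May 5.
Subtract 2 hours 12 minutes → start 12:23 UTC on May 5.
Thornfield is UTC−4:00: 12:23 − 4:00 = 08:23 on May 5.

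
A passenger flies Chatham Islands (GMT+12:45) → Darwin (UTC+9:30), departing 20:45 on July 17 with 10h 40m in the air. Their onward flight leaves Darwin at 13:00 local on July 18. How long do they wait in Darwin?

8 hours 50 minutes

Convert departure to UTC: 20:45 − 12:45 = 08:00 UTC on Jul 17.
Add 10 hours and 40 minutes flight time → 18:40 UTC.
Darwin is UTC+9:30, so local arrival = 18:40 + 9:30 = 04:10 on Jul 18.
Layover = 13:00 − 04:10 = 8 hours 50 minutes.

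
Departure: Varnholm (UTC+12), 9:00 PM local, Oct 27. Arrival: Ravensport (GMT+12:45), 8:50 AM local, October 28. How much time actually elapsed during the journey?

Departure in UTC: 9:00 PM − 12:00 = 9:00 AM on Oct 27.
Arrival in UTC: 8:50 AM − 12:45 = 8:05 PM on Oct 27.
Elapsed = 8:05 PM − 9:00 AM = 11 hours 5 minutes.

11 hours 5 minutes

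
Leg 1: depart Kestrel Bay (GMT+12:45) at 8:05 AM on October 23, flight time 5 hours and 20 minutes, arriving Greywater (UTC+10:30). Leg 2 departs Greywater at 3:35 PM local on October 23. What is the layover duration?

Convert departure to UTC: 8:05 AM − 12:45 = 7:20 PM UTC on Oct 22.
Add 5 hours and 20 minutes flight time → 12:40 AM UTC (Oct 23).
Greywater is UTC+10:30, so local arrival = 12:40 AM + 10:30 = 11:10 AM on Oct 23.
Layover = 3:35 PM − 11:10 AM = 4 hours 25 minutes.

4 hours 25 minutes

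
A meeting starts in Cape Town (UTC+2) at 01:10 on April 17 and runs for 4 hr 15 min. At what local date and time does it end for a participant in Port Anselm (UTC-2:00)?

01:25 on Apr 17

Convert start to UTC: 01:10 − 2:00 = 23:10 UTC on Apr 16.
Add 4 hours 15 minutes duration → 03:25 UTC (Apr 17).
Port Anselm is UTC−2:00, so local end time = 03:25 − 2:00 = 01:25 on Apr 17.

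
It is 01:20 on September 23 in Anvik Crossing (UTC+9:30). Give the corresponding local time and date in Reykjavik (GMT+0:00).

In UTC: 01:20 − 9:30 = 15:50 on Sep 22.
Reykjavik is UTC+0, so it is 15:50 on Sep 22.

15:50 on September 22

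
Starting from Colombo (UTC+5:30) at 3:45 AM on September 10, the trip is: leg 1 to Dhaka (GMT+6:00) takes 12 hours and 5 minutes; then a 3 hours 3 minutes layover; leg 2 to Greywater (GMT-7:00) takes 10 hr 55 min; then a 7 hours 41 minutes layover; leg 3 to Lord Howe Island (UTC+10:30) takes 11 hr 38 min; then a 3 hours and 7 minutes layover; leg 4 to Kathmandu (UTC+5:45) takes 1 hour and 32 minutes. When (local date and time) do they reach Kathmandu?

6:01 AM on Sep 12

Convert departure to UTC: 3:45 AM − 5:30 = 10:15 PM UTC on Sep 9.
Add 12 hours 5 minutes leg 1 → 10:20 AM UTC (Sep 10).
Add 3 hours and 3 minutes layover in Dhaka → 1:23 PM UTC.
Add 10 hours 55 minutes leg 2 → 12:18 AM UTC (Sep 11).
Add 7 hours 41 minutes layover in Greywater → 7:59 AM UTC.
Add 11 hours and 38 minutes leg 3 → 7:37 PM UTC.
Add 3 hours and 7 minutes layover in Lord Howe Island → 10:44 PM UTC.
Add 1 hour and 32 minutes leg 4 → 12:16 AM UTC (Sep 12).
Kathmandu is UTC+5:45, so local arrival = 12:16 AM + 5:45 = 6:01 AM on Sep 12.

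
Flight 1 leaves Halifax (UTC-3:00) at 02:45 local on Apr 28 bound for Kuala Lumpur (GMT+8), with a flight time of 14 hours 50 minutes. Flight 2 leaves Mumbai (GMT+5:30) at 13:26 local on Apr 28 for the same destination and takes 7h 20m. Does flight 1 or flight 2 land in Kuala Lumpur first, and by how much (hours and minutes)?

Flight 1 in UTC: 02:45 + 3:00 = 05:45 on Apr 28.
+14 hours and 50 minutes → arrive 20:35 UTC on Apr 28.
Flight 2 in UTC: 13:26 − 5:30 = 07:56 on Apr 28.
+7 hours 20 minutes → arrive 15:16 UTC on Apr 28.
Flight 2 lands earlier by 5 hours 19 minutes.

the second, by 5 hours 19 minutes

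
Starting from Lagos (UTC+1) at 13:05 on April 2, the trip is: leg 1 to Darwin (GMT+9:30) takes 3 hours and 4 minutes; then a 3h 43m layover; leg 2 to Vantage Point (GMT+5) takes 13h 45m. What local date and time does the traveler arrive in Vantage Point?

13:37 on April 3

Convert departure to UTC: 13:05 − 1:00 = 12:05 UTC on Apr 2.
Add 3 hours 4 minutes leg 1 → 15:09 UTC.
Add 3 hours 43 minutes layover in Darwin → 18:52 UTC.
Add 13 hours and 45 minutes leg 2 → 08:37 UTC (Apr 3).
Vantage Point is UTC+5:00, so local arrival = 08:37 + 5:00 = 13:37 on Apr 3.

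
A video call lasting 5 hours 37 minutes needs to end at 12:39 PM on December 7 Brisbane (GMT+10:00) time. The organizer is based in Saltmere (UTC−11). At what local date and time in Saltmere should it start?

Target end time in UTC: 12:39 PM − 10:00 = 2:39 AM on Dec 7.
Subtract 5 hours and 37 minutes → start 9:02 PM UTC on Dec 6.
Saltmere is UTC−11:00: 9:02 PM − 11:00 = 10:02 AM on Dec 6.

10:02 AM on December 6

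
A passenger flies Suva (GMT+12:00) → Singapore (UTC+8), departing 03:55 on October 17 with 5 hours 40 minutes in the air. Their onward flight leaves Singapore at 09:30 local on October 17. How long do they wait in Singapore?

Convert departure to UTC: 03:55 − 12:00 = 15:55 UTC on Oct 16.
Add 5 hours and 40 minutes flight time → 21:35 UTC.
Singapore is UTC+8:00, so local arrival = 21:35 + 8:00 = 05:35 on Oct 17.
Layover = 09:30 − 05:35 = 3 hours 55 minutes.

3 hours 55 minutes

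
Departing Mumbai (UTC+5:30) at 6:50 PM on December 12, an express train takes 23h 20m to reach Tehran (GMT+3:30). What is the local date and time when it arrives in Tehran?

4:10 PM on Dec 13

Convert departure to UTC: 6:50 PM − 5:30 = 1:20 PM UTC on Dec 12.
Add 23 hours 20 minutes travel time → 12:40 PM UTC (Dec 13).
Tehran is UTC+3:30, so local arrival = 12:40 PM + 3:30 = 4:10 PM on Dec 13.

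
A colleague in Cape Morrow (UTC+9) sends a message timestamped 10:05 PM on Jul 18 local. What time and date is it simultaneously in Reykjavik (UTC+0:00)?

Reykjavik is 9:00 behind Cape Morrow.
Shift by the zone difference: 10:05 PM − 9:00 = 1:05 PM on Jul 18 in Reykjavik.

1:05 PM on Jul 18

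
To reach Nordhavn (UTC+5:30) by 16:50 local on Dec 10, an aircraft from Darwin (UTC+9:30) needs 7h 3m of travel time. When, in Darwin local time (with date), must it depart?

13:47 on Dec 10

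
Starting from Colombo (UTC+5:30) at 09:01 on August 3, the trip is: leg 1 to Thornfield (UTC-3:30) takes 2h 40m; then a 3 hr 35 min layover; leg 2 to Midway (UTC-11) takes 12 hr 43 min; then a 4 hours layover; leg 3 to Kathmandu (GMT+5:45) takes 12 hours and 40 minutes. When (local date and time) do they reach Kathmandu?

Convert departure to UTC: 09:01 − 5:30 = 03:31 UTC on Aug 3.
Add 2 hours and 40 minutes leg 1 → 06:11 UTC.
Add 3 hours and 35 minutes layover in Thornfield → 09:46 UTC.
Add 12 hours 43 minutes leg 2 → 22:29 UTC.
Add 4 hours layover in Midway → 02:29 UTC (Aug 4).
Add 12 hours and 40 minutes leg 3 → 15:09 UTC.
Kathmandu is UTC+5:45, so local arrival = 15:09 + 5:45 = 20:54 on Aug 4.

20:54 on August 4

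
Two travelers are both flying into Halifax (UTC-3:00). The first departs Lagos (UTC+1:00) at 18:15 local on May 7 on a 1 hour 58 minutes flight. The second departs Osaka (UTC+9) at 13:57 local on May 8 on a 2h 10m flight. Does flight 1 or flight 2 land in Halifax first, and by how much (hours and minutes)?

the first, by 11 hours 54 minutes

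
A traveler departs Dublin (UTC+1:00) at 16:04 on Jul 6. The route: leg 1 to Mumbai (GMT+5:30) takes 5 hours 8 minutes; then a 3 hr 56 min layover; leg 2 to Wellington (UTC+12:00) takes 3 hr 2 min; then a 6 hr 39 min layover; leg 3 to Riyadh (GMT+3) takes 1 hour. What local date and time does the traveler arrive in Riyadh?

Convert departure to UTC: 16:04 − 1:00 = 15:04 UTC on Jul 6.
Add 5 hours 8 minutes leg 1 → 20:12 UTC.
Add 3 hours 56 minutes layover in Mumbai → 00:08 UTC (Jul 7).
Add 3 hours and 2 minutes leg 2 → 03:10 UTC.
Add 6 hours and 39 minutes layover in Wellington → 09:49 UTC.
Add 1 hour leg 3 → 10:49 UTC.
Riyadh is UTC+3:00, so local arrival = 10:49 + 3:00 = 13:49 on Jul 7.

13:49 on July 7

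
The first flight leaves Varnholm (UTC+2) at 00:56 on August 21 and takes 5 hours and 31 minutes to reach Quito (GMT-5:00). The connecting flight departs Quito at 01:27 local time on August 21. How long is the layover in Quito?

Convert departure to UTC: 00:56 − 2:00 = 22:56 UTC on Aug 20.
Add 5 hours and 31 minutes flight time → 04:27 UTC (Aug 21).
Quito is UTC−5:00, so local arrival = 04:27 − 5:00 = 23:27 on Aug 20.
Layover = 01:27 − 23:27 (+1 day) = 2 hours.

2 hours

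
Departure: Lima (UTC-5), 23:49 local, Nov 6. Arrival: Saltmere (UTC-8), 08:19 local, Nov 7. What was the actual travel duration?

11 hours 30 minutes

Saltmere is 3:00 behind Lima.
Clock-face elapsed time (ignoring zones) is 8 hours 30 minutes.
Actual elapsed = 8 hours 30 minutes + 3:00 = 11 hours 30 minutes.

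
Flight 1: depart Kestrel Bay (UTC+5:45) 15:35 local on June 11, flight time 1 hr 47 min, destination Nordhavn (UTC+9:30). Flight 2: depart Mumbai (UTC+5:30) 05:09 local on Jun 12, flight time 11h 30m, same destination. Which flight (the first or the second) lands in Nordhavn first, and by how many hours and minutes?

Flight 1 in UTC: 15:35 − 5:45 = 09:50 on Jun 11.
+1 hour 47 minutes → arrive 11:37 UTC on Jun 11.
Flight 2 in UTC: 05:09 − 5:30 = 23:39 on Jun 11.
+11 hours and 30 minutes → arrive 11:09 UTC on Jun 12.
Flight 1 lands earlier by 23 hours 32 minutes.

the first, by 23 hours 32 minutes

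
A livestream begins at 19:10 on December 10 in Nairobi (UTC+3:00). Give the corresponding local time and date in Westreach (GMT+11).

Westreach is 8:00 ahead of Nairobi.
Shift by the zone difference: 19:10 + 8:00 = 03:10 on Dec 11 in Westreach.

03:10 on December 11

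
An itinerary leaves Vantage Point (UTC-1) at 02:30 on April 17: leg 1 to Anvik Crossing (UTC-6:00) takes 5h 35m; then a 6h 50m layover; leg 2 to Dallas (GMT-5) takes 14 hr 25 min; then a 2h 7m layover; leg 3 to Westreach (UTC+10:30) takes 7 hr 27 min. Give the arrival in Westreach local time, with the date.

Convert departure to UTC: 02:30 + 1:00 = 03:30 UTC on Apr 17.
Add 5 hours 35 minutes leg 1 → 09:05 UTC.
Add 6 hours 50 minutes layover in Anvik Crossing → 15:55 UTC.
Add 14 hours 25 minutes leg 2 → 06:20 UTC (Apr 18).
Add 2 hours and 7 minutes layover in Dallas → 08:27 UTC.
Add 7 hours 27 minutes leg 3 → 15:54 UTC.
Westreach is UTC+10:30, so local arrival = 15:54 + 10:30 = 02:24 on Apr 19.

02:24 on April 19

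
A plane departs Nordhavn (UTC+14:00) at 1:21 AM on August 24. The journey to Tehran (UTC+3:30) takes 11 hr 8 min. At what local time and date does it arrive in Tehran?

Convert departure to UTC: 1:21 AM − 14:00 = 11:21 AM UTC on Aug 23.
Add 11 hours 8 minutes travel time → 10:29 PM UTC.
Tehran is UTC+3:30, so local arrival = 10:29 PM + 3:30 = 1:59 AM on Aug 24.

1:59 AM on August 24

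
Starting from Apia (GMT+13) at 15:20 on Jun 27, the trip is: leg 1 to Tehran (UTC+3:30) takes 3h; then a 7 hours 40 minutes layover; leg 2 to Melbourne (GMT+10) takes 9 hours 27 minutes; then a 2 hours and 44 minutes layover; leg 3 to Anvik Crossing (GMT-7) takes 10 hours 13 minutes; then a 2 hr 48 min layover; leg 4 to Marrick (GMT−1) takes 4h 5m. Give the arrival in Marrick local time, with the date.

17:17 on Jun 28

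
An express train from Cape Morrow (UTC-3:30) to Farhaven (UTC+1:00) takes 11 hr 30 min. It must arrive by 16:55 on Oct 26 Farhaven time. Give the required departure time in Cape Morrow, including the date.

00:55 on October 26

Target arrival in UTC: 16:55 − 1:00 = 15:55 on Oct 26.
Subtract 11 hours and 30 minutes → departure 04:25 UTC on Oct 26.
Cape Morrow is UTC−3:30: 04:25 − 3:30 = 00:55 on Oct 26.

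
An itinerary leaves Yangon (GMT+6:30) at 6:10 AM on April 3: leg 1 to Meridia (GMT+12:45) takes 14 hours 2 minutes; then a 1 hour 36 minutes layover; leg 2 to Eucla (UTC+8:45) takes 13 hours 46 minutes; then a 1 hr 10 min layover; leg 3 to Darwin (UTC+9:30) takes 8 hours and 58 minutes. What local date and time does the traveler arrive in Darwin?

12:42 AM on Apr 5

Convert departure to UTC: 6:10 AM − 6:30 = 11:40 PM UTC on Apr 2.
Add 14 hours 2 minutes leg 1 → 1:42 PM UTC (Apr 3).
Add 1 hour and 36 minutes layover in Meridia → 3:18 PM UTC.
Add 13 hours and 46 minutes leg 2 → 5:04 AM UTC (Apr 4).
Add 1 hour 10 minutes layover in Eucla → 6:14 AM UTC.
Add 8 hours 58 minutes leg 3 → 3:12 PM UTC.
Darwin is UTC+9:30, so local arrival = 3:12 PM + 9:30 = 12:42 AM on Apr 5.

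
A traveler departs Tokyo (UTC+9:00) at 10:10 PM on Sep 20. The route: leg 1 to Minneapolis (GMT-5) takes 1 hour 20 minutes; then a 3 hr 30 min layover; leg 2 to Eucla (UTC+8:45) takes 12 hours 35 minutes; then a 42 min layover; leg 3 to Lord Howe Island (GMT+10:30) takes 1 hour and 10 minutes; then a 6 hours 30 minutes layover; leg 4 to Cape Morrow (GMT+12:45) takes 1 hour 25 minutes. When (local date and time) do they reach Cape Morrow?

Convert departure to UTC: 10:10 PM − 9:00 = 1:10 PM UTC on Sep 20.
Add 1 hour 20 minutes leg 1 → 2:30 PM UTC.
Add 3 hours and 30 minutes layover in Minneapolis → 6:00 PM UTC.
Add 12 hours 35 minutes leg 2 → 6:35 AM UTC (Sep 21).
Add 42 minutes layover in Eucla → 7:17 AM UTC.
Add 1 hour and 10 minutes leg 3 → 8:27 AM UTC.
Add 6 hours 30 minutes layover in Lord Howe Island → 2:57 PM UTC.
Add 1 hour 25 minutes leg 4 → 4:22 PM UTC.
Cape Morrow is UTC+12:45, so local arrival = 4:22 PM + 12:45 = 5:07 AM on Sep 22.

5:07 AM on September 22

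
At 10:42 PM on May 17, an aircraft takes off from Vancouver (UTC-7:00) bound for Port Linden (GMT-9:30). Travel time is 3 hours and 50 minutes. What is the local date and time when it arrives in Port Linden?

12:02 AM on May 18

Convert departure to UTC: 10:42 PM + 7:00 = 5:42 AM UTC on May 18.
Add 3 hours and 50 minutes travel time → 9:32 AM UTC.
Port Linden is UTC−9:30, so local arrival = 9:32 AM − 9:30 = 12:02 AM on May 18.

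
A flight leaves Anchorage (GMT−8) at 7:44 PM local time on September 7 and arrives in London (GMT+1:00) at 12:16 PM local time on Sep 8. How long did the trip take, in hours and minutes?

7 hours 32 minutes

Departure in UTC: 7:44 PM + 8:00 = 3:44 AM on Sep 8.
Arrival in UTC: 12:16 PM − 1:00 = 11:16 AM on Sep 8.
Elapsed = 11:16 AM − 3:44 AM = 7 hours 32 minutes.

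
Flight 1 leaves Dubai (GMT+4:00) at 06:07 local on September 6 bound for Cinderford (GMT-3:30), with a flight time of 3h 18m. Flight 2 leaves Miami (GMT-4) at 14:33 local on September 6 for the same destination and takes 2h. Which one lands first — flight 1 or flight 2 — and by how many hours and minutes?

the first, by 15 hours 8 minutes

Flight 1 in UTC: 06:07 − 4:00 = 02:07 on Sep 6.
+3 hours and 18 minutes → arrive 05:25 UTC on Sep 6.
Flight 2 in UTC: 14:33 + 4:00 = 18:33 on Sep 6.
+2 hours → arrive 20:33 UTC on Sep 6.
Flight 1 lands earlier by 15 hours 8 minutes.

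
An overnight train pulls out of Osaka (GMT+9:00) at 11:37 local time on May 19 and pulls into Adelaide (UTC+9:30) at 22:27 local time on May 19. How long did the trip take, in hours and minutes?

10 hours 20 minutes

Departure in UTC: 11:37 − 9:00 = 02:37 on May 19.
Arrival in UTC: 22:27 − 9:30 = 12:57 on May 19.
Elapsed = 12:57 − 02:37 = 10 hours 20 minutes.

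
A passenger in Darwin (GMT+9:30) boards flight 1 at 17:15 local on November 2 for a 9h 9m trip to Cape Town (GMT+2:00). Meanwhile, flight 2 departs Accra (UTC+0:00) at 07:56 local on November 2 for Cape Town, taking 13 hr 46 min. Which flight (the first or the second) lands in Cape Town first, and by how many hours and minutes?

the first, by 4 hours 48 minutes

Flight 1 in UTC: 17:15 − 9:30 = 07:45 on Nov 2.
+9 hours 9 minutes → arrive 16:54 UTC on Nov 2.
Flight 2 departs at 07:56 UTC (Nov 2).
+13 hours and 46 minutes → arrive 21:42 UTC on Nov 2.
Flight 1 lands earlier by 4 hours 48 minutes.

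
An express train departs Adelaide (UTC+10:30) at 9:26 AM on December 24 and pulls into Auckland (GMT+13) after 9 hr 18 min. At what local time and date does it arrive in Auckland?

9:14 PM on December 24

Convert departure to UTC: 9:26 AM − 10:30 = 10:56 PM UTC on Dec 23.
Add 9 hours and 18 minutes travel time → 8:14 AM UTC (Dec 24).
Auckland is UTC+13:00, so local arrival = 8:14 AM + 13:00 = 9:14 PM on Dec 24.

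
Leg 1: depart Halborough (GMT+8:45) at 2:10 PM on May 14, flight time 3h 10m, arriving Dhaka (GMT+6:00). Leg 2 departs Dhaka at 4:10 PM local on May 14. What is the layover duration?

1 hour 35 minutes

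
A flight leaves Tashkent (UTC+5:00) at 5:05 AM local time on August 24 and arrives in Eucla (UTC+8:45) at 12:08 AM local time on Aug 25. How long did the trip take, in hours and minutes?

15 hours 18 minutes

Departure in UTC: 5:05 AM − 5:00 = 12:05 AM on Aug 24.
Arrival in UTC: 12:08 AM − 8:45 = 3:23 PM on Aug 24.
Elapsed = 3:23 PM − 12:05 AM = 15 hours 18 minutes.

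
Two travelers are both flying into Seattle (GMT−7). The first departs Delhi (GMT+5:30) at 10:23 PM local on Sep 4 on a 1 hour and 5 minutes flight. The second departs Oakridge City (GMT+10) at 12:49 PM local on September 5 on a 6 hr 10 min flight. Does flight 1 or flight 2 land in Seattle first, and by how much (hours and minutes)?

the first, by 15 hours 1 minute

Flight 1 in UTC: 10:23 PM − 5:30 = 4:53 PM on Sep 4.
+1 hour and 5 minutes → arrive 5:58 PM UTC on Sep 4.
Flight 2 in UTC: 12:49 PM − 10:00 = 2:49 AM on Sep 5.
+6 hours 10 minutes → arrive 8:59 AM UTC on Sep 5.
Flight 1 lands earlier by 15 hours 1 minute.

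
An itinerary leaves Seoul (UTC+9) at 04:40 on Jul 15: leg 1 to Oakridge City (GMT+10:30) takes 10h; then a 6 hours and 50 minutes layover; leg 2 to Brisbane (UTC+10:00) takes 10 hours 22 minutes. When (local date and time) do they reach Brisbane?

Convert departure to UTC: 04:40 − 9:00 = 19:40 UTC on Jul 14.
Add 10 hours leg 1 → 05:40 UTC (Jul 15).
Add 6 hours and 50 minutes layover in Oakridge City → 12:30 UTC.
Add 10 hours and 22 minutes leg 2 → 22:52 UTC.
Brisbane is UTC+10:00, so local arrival = 22:52 + 10:00 = 08:52 on Jul 16.

08:52 on July 16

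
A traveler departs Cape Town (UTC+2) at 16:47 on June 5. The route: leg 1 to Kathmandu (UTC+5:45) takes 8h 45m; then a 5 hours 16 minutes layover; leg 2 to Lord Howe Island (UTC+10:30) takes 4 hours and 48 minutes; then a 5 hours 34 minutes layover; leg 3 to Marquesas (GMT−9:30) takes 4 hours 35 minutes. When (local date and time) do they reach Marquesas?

10:15 on June 6

Convert departure to UTC: 16:47 − 2:00 = 14:47 UTC on Jun 5.
Add 8 hours 45 minutes leg 1 → 23:32 UTC.
Add 5 hours 16 minutes layover in Kathmandu → 04:48 UTC (Jun 6).
Add 4 hours 48 minutes leg 2 → 09:36 UTC.
Add 5 hours and 34 minutes layover in Lord Howe Island → 15:10 UTC.
Add 4 hours and 35 minutes leg 3 → 19:45 UTC.
Marquesas is UTC−9:30, so local arrival = 19:45 − 9:30 = 10:15 on Jun 6.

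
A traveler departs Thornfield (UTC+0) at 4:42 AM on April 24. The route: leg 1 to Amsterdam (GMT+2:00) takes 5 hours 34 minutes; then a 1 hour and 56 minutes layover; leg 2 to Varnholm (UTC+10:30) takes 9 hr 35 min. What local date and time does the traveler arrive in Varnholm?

8:17 AM on April 25

Thornfield is at UTC+0, so departure is already 4:42 AM UTC on Apr 24.
Add 5 hours and 34 minutes leg 1 → 10:16 AM UTC.
Add 1 hour 56 minutes layover in Amsterdam → 12:12 PM UTC.
Add 9 hours 35 minutes leg 2 → 9:47 PM UTC.
Varnholm is UTC+10:30, so local arrival = 9:47 PM + 10:30 = 8:17 AM on Apr 25.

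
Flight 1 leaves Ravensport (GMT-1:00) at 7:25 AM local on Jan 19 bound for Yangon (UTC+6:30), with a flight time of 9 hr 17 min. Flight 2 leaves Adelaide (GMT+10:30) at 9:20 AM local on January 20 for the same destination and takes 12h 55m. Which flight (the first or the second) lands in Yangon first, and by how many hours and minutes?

the first, by 18 hours 3 minutes

Flight 1 in UTC: 7:25 AM + 1:00 = 8:25 AM on Jan 19.
+9 hours and 17 minutes → arrive 5:42 PM UTC on Jan 19.
Flight 2 in UTC: 9:20 AM − 10:30 = 10:50 PM on Jan 19.
+12 hours 55 minutes → arrive 11:45 AM UTC on Jan 20.
Flight 1 lands earlier by 18 hours 3 minutes.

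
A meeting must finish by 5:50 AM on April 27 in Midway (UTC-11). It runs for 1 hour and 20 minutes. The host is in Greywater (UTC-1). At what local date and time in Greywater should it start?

Target end time in UTC: 5:50 AM + 11:00 = 4:50 PM on Apr 27.
Subtract 1 hour and 20 minutes → start 3:30 PM UTC on Apr 27.
Greywater is UTC−1:00: 3:30 PM − 1:00 = 2:30 PM on Apr 27.

2:30 PM on Apr 27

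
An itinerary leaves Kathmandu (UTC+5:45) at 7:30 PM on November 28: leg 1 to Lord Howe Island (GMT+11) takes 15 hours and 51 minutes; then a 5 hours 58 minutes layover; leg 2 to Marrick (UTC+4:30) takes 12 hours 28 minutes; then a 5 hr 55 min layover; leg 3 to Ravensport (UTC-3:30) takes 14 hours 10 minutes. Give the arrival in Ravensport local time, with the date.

Convert departure to UTC: 7:30 PM − 5:45 = 1:45 PM UTC on Nov 28.
Add 15 hours and 51 minutes leg 1 → 5:36 AM UTC (Nov 29).
Add 5 hours 58 minutes layover in Lord Howe Island → 11:34 AM UTC.
Add 12 hours and 28 minutes leg 2 → 12:02 AM UTC (Nov 30).
Add 5 hours 55 minutes layover in Marrick → 5:57 AM UTC.
Add 14 hours 10 minutes leg 3 → 8:07 PM UTC.
Ravensport is UTC−3:30, so local arrival = 8:07 PM − 3:30 = 4:37 PM on Nov 30.

4:37 PM on Nov 30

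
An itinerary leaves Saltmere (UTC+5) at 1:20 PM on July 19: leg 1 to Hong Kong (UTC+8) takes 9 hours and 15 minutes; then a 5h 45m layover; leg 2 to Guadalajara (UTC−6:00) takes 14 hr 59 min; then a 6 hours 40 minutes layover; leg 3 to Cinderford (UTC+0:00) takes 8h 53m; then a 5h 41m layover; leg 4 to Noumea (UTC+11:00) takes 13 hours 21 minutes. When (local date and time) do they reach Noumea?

Convert departure to UTC: 1:20 PM − 5:00 = 8:20 AM UTC on Jul 19.
Add 9 hours 15 minutes leg 1 → 5:35 PM UTC.
Add 5 hours and 45 minutes layover in Hong Kong → 11:20 PM UTC.
Add 14 hours 59 minutes leg 2 → 2:19 PM UTC (Jul 20).
Add 6 hours 40 minutes layover in Guadalajara → 8:59 PM UTC.
Add 8 hours and 53 minutes leg 3 → 5:52 AM UTC (Jul 21).
Add 5 hours and 41 minutes layover in Cinderford → 11:33 AM UTC.
Add 13 hours and 21 minutes leg 4 → 12:54 AM UTC (Jul 22).
Noumea is UTC+11:00, so local arrival = 12:54 AM + 11:00 = 11:54 AM on Jul 22.

11:54 AM on July 22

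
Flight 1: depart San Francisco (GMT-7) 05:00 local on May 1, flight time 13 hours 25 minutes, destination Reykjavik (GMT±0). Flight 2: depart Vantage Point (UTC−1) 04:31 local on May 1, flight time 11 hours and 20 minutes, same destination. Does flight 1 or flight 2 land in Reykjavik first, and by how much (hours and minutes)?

the second, by 8 hours 34 minutes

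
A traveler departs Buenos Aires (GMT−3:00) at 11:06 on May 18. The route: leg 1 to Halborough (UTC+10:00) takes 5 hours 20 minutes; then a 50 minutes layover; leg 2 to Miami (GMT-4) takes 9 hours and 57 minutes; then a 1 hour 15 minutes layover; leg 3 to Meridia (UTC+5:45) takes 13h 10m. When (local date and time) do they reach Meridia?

02:23 on May 20

Convert departure to UTC: 11:06 + 3:00 = 14:06 UTC on May 18.
Add 5 hours 20 minutes leg 1 → 19:26 UTC.
Add 50 minutes layover in Halborough → 20:16 UTC.
Add 9 hours and 57 minutes leg 2 → 06:13 UTC (May 19).
Add 1 hour 15 minutes layover in Miami → 07:28 UTC.
Add 13 hours and 10 minutes leg 3 → 20:38 UTC.
Meridia is UTC+5:45, so local arrival = 20:38 + 5:45 = 02:23 on May 20.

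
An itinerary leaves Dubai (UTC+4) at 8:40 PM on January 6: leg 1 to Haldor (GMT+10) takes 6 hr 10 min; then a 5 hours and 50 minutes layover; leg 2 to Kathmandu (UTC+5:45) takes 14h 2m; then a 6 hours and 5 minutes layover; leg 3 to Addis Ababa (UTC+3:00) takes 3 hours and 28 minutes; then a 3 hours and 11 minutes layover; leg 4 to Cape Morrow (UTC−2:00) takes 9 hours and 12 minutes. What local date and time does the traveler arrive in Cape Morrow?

Convert departure to UTC: 8:40 PM − 4:00 = 4:40 PM UTC on Jan 6.
Add 6 hours 10 minutes leg 1 → 10:50 PM UTC.
Add 5 hours and 50 minutes layover in Haldor → 4:40 AM UTC (Jan 7).
Add 14 hours 2 minutes leg 2 → 6:42 PM UTC.
Add 6 hours and 5 minutes layover in Kathmandu → 12:47 AM UTC (Jan 8).
Add 3 hours 28 minutes leg 3 → 4:15 AM UTC.
Add 3 hours and 11 minutes layover in Addis Ababa → 7:26 AM UTC.
Add 9 hours 12 minutes leg 4 → 4:38 PM UTC.
Cape Morrow is UTC−2:00, so local arrival = 4:38 PM − 2:00 = 2:38 PM on Jan 8.

2:38 PM on January 8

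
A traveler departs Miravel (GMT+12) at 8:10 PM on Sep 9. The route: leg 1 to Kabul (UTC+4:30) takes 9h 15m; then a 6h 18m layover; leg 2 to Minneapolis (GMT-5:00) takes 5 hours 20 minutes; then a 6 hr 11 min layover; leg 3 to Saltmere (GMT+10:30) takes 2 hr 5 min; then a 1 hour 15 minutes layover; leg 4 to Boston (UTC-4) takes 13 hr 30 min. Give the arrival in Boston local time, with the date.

Convert departure to UTC: 8:10 PM − 12:00 = 8:10 AM UTC on Sep 9.
Add 9 hours and 15 minutes leg 1 → 5:25 PM UTC.
Add 6 hours 18 minutes layover in Kabul → 11:43 PM UTC.
Add 5 hours and 20 minutes leg 2 → 5:03 AM UTC (Sep 10).
Add 6 hours and 11 minutes layover in Minneapolis → 11:14 AM UTC.
Add 2 hours 5 minutes leg 3 → 1:19 PM UTC.
Add 1 hour 15 minutes layover in Saltmere → 2:34 PM UTC.
Add 13 hours 30 minutes leg 4 → 4:04 AM UTC (Sep 11).
Boston is UTC−4:00, so local arrival = 4:04 AM − 4:00 = 12:04 AM on Sep 11.

12:04 AM on Sep 11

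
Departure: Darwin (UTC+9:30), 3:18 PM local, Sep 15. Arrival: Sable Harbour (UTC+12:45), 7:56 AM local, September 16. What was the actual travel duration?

13 hours 23 minutes

Departure in UTC: 3:18 PM − 9:30 = 5:48 AM on Sep 15.
Arrival in UTC: 7:56 AM − 12:45 = 7:11 PM on Sep 15.
Elapsed = 7:11 PM − 5:48 AM = 13 hours 23 minutes.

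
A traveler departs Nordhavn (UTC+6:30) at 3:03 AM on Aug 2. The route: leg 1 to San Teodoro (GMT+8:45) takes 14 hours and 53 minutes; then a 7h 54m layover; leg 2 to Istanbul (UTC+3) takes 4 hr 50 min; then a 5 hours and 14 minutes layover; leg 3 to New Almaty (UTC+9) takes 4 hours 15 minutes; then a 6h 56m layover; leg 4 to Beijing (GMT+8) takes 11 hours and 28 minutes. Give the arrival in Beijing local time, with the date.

Convert departure to UTC: 3:03 AM − 6:30 = 8:33 PM UTC on Aug 1.
Add 14 hours 53 minutes leg 1 → 11:26 AM UTC (Aug 2).
Add 7 hours and 54 minutes layover in San Teodoro → 7:20 PM UTC.
Add 4 hours and 50 minutes leg 2 → 12:10 AM UTC (Aug 3).
Add 5 hours and 14 minutes layover in Istanbul → 5:24 AM UTC.
Add 4 hours and 15 minutes leg 3 → 9:39 AM UTC.
Add 6 hours 56 minutes layover in New Almaty → 4:35 PM UTC.
Add 11 hours and 28 minutes leg 4 → 4:03 AM UTC (Aug 4).
Beijing is UTC+8:00, so local arrival = 4:03 AM + 8:00 = 12:03 PM on Aug 4.

12:03 PM on August 4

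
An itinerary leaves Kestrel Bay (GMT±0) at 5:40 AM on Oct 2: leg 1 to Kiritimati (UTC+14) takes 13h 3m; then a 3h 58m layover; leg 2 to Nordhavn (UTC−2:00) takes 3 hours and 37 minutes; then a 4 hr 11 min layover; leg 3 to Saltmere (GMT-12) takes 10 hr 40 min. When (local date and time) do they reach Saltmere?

Kestrel Bay is at UTC+0, so departure is already 5:40 AM UTC on Oct 2.
Add 13 hours and 3 minutes leg 1 → 6:43 PM UTC.
Add 3 hours 58 minutes layover in Kiritimati → 10:41 PM UTC.
Add 3 hours and 37 minutes leg 2 → 2:18 AM UTC (Oct 3).
Add 4 hours 11 minutes layover in Nordhavn → 6:29 AM UTC.
Add 10 hours and 40 minutes leg 3 → 5:09 PM UTC.
Saltmere is UTC−12:00, so local arrival = 5:09 PM − 12:00 = 5:09 AM on Oct 3.

5:09 AM on October 3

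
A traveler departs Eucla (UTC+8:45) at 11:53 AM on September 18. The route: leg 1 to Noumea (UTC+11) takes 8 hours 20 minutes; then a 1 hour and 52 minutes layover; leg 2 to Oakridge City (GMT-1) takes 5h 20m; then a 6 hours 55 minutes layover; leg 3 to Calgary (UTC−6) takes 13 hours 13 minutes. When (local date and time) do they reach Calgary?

8:48 AM on September 19

Convert departure to UTC: 11:53 AM − 8:45 = 3:08 AM UTC on Sep 18.
Add 8 hours 20 minutes leg 1 → 11:28 AM UTC.
Add 1 hour and 52 minutes layover in Noumea → 1:20 PM UTC.
Add 5 hours 20 minutes leg 2 → 6:40 PM UTC.
Add 6 hours 55 minutes layover in Oakridge City → 1:35 AM UTC (Sep 19).
Add 13 hours and 13 minutes leg 3 → 2:48 PM UTC.
Calgary is UTC−6:00, so local arrival = 2:48 PM − 6:00 = 8:48 AM on Sep 19.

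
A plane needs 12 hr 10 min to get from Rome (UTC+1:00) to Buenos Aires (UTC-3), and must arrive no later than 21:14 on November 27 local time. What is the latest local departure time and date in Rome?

13:04 on November 27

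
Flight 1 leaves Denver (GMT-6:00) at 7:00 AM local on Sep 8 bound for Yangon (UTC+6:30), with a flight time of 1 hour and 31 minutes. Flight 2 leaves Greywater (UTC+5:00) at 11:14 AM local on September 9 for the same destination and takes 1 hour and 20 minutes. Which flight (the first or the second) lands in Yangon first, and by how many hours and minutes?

the first, by 17 hours 3 minutes

Flight 1 in UTC: 7:00 AM + 6:00 = 1:00 PM on Sep 8.
+1 hour 31 minutes → arrive 2:31 PM UTC on Sep 8.
Flight 2 in UTC: 11:14 AM − 5:00 = 6:14 AM on Sep 9.
+1 hour 20 minutes → arrive 7:34 AM UTC on Sep 9.
Flight 1 lands earlier by 17 hours 3 minutes.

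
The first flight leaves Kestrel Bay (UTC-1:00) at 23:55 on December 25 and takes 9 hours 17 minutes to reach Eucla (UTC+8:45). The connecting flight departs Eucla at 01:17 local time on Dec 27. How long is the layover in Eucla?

6 hours 20 minutes

Convert departure to UTC: 23:55 + 1:00 = 00:55 UTC on Dec 26.
Add 9 hours 17 minutes flight time → 10:12 UTC.
Eucla is UTC+8:45, so local arrival = 10:12 + 8:45 = 18:57 on Dec 26.
Layover = 01:17 − 18:57 (+1 day) = 6 hours 20 minutes.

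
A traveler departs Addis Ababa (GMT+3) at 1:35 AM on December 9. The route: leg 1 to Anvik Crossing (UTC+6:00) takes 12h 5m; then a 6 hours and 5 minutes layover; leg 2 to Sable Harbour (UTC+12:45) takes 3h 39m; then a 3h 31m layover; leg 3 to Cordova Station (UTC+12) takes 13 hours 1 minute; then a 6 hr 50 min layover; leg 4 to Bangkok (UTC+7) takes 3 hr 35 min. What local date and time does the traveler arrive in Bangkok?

6:21 AM on Dec 11

Convert departure to UTC: 1:35 AM − 3:00 = 10:35 PM UTC on Dec 8.
Add 12 hours 5 minutes leg 1 → 10:40 AM UTC (Dec 9).
Add 6 hours 5 minutes layover in Anvik Crossing → 4:45 PM UTC.
Add 3 hours 39 minutes leg 2 → 8:24 PM UTC.
Add 3 hours 31 minutes layover in Sable Harbour → 11:55 PM UTC.
Add 13 hours 1 minute leg 3 → 12:56 PM UTC (Dec 10).
Add 6 hours and 50 minutes layover in Cordova Station → 7:46 PM UTC.
Add 3 hours and 35 minutes leg 4 → 11:21 PM UTC.
Bangkok is UTC+7:00, so local arrival = 11:21 PM + 7:00 = 6:21 AM on Dec 11.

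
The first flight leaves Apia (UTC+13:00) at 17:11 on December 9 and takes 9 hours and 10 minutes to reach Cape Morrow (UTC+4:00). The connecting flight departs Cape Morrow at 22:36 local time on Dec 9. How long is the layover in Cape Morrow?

Convert departure to UTC: 17:11 − 13:00 = 04:11 UTC on Dec 9.
Add 9 hours 10 minutes flight time → 13:21 UTC.
Cape Morrow is UTC+4:00, so local arrival = 13:21 + 4:00 = 17:21 on Dec 9.
Layover = 22:36 − 17:21 = 5 hours 15 minutes.

5 hours 15 minutes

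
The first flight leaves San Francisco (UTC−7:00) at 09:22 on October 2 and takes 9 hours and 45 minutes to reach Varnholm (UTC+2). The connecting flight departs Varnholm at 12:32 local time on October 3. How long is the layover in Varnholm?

8 hours 25 minutes

Convert departure to UTC: 09:22 + 7:00 = 16:22 UTC on Oct 2.
Add 9 hours and 45 minutes flight time → 02:07 UTC (Oct 3).
Varnholm is UTC+2:00, so local arrival = 02:07 + 2:00 = 04:07 on Oct 3.
Layover = 12:32 − 04:07 = 8 hours 25 minutes.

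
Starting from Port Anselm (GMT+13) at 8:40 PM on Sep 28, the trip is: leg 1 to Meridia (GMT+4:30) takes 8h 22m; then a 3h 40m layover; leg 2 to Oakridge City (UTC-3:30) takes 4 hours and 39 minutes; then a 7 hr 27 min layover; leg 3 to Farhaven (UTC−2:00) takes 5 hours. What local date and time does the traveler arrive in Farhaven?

Convert departure to UTC: 8:40 PM − 13:00 = 7:40 AM UTC on Sep 28.
Add 8 hours and 22 minutes leg 1 → 4:02 PM UTC.
Add 3 hours and 40 minutes layover in Meridia → 7:42 PM UTC.
Add 4 hours 39 minutes leg 2 → 12:21 AM UTC (Sep 29).
Add 7 hours and 27 minutes layover in Oakridge City → 7:48 AM UTC.
Add 5 hours leg 3 → 12:48 PM UTC.
Farhaven is UTC−2:00, so local arrival = 12:48 PM − 2:00 = 10:48 AM on Sep 29.

10:48 AM on Sep 29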